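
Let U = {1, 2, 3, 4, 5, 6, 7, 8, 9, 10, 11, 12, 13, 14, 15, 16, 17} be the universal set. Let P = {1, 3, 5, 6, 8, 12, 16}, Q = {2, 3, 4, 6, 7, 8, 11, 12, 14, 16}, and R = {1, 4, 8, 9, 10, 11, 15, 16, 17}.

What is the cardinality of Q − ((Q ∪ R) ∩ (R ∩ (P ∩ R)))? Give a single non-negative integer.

8

Q ∪ R = {1, 2, 3, 4, 6, 7, 8, 9, 10, 11, 12, 14, 15, 16, 17}
P ∩ R = {1, 8, 16}
R ∩ (P ∩ R) = {1, 8, 16}
(Q ∪ R) ∩ (R ∩ (P ∩ R)) = {1, 8, 16}
Q − ((Q ∪ R) ∩ (R ∩ (P ∩ R))) = {2, 3, 4, 6, 7, 11, 12, 14}
|Q − ((Q ∪ R) ∩ (R ∩ (P ∩ R)))| = 8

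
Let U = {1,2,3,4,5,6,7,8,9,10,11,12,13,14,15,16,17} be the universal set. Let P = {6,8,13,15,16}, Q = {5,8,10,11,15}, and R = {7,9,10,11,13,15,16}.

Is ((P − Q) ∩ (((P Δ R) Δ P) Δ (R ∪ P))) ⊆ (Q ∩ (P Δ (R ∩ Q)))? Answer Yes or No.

P − Q = {6,13,16}
P Δ R = {6,7,8,9,10,11}
(P Δ R) Δ P = {7,9,10,11,13,15,16}
R ∪ P = {6,7,8,9,10,11,13,15,16}
((P Δ R) Δ P) Δ (R ∪ P) = {6,8}
(P − Q) ∩ (((P Δ R) Δ P) Δ (R ∪ P)) = {6}
R ∩ Q = {10,11,15}
P Δ (R ∩ Q) = {6,8,10,11,13,16}
Q ∩ (P Δ (R ∩ Q)) = {8,10,11}
6 ∈ (P − Q) ∩ (((P Δ R) Δ P) Δ (R ∪ P)) but 6 ∉ Q ∩ (P Δ (R ∩ Q)), so the inclusion fails.

No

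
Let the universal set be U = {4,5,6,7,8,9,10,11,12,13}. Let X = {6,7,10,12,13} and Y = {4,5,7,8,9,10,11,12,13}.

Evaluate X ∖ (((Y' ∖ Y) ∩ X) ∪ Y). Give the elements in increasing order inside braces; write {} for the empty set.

Y' = {6}
Y' ∖ Y = {6}
(Y' ∖ Y) ∩ X = {6}
((Y' ∖ Y) ∩ X) ∪ Y = {4,5,6,7,8,9,10,11,12,13}
X ∖ (((Y' ∖ Y) ∩ X) ∪ Y) = {}

{}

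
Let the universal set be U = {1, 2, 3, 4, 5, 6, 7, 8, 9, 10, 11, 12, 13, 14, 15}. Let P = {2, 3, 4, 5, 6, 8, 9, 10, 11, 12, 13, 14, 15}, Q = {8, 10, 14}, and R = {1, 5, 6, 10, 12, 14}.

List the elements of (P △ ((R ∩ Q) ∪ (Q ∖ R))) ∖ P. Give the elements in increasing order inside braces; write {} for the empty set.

{}

R ∩ Q = {10, 14}
Q ∖ R = {8}
(R ∩ Q) ∪ (Q ∖ R) = {8, 10, 14}
P △ ((R ∩ Q) ∪ (Q ∖ R)) = {2, 3, 4, 5, 6, 9, 11, 12, 13, 15}
(P △ ((R ∩ Q) ∪ (Q ∖ R))) ∖ P = {}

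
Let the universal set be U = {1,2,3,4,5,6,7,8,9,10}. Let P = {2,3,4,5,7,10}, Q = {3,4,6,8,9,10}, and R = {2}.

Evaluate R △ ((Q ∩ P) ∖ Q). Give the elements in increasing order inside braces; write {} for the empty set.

{2}

Q ∩ P = {3,4,10}
(Q ∩ P) ∖ Q = {}
R △ ((Q ∩ P) ∖ Q) = {2}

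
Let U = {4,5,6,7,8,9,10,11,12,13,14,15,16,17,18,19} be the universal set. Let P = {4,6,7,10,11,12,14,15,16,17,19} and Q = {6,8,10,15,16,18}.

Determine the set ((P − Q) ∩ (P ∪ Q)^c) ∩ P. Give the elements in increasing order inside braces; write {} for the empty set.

{}

P − Q = {4,7,11,12,14,17,19}
P ∪ Q = {4,6,7,8,10,11,12,14,15,16,17,18,19}
(P ∪ Q)^c = {5,9,13}
(P − Q) ∩ (P ∪ Q)^c = {}
((P − Q) ∩ (P ∪ Q)^c) ∩ P = {}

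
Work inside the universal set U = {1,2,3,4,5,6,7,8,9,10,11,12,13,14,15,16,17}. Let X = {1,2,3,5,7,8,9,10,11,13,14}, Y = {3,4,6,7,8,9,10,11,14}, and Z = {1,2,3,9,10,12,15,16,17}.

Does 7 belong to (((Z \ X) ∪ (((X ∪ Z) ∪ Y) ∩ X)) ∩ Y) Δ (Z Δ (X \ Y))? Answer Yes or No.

7 ∉ Z and 7 ∈ X, so 7 ∉ Z \ X
7 ∈ X and 7 ∉ Z, so 7 ∈ X ∪ Z
7 ∈ (X ∪ Z) and 7 ∈ Y, so 7 ∈ (X ∪ Z) ∪ Y
7 ∈ ((X ∪ Z) ∪ Y) and 7 ∈ X, so 7 ∈ ((X ∪ Z) ∪ Y) ∩ X
7 ∉ (Z \ X) and 7 ∈ (((X ∪ Z) ∪ Y) ∩ X), so 7 ∈ (Z \ X) ∪ (((X ∪ Z) ∪ Y) ∩ X)
7 ∈ ((Z \ X) ∪ (((X ∪ Z) ∪ Y) ∩ X)) and 7 ∈ Y, so 7 ∈ ((Z \ X) ∪ (((X ∪ Z) ∪ Y) ∩ X)) ∩ Y
7 ∈ X and 7 ∈ Y, so 7 ∉ X \ Y
7 ∉ Z and 7 ∉ (X \ Y), so 7 ∉ Z Δ (X \ Y)
7 ∈ (((Z \ X) ∪ (((X ∪ Z) ∪ Y) ∩ X)) ∩ Y) and 7 ∉ (Z Δ (X \ Y)), so 7 ∈ (((Z \ X) ∪ (((X ∪ Z) ∪ Y) ∩ X)) ∩ Y) Δ (Z Δ (X \ Y))

Yes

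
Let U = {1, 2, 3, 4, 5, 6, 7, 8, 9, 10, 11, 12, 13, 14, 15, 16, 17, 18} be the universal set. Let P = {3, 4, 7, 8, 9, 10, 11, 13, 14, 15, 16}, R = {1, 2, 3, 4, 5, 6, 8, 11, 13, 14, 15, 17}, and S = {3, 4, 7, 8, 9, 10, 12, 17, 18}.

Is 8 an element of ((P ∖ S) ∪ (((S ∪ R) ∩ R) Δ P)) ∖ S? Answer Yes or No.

8 ∈ P and 8 ∈ S, so 8 ∉ P ∖ S
8 ∈ S and 8 ∈ R, so 8 ∈ S ∪ R
8 ∈ (S ∪ R) and 8 ∈ R, so 8 ∈ (S ∪ R) ∩ R
8 ∈ ((S ∪ R) ∩ R) and 8 ∈ P, so 8 ∉ ((S ∪ R) ∩ R) Δ P
8 ∉ (P ∖ S) and 8 ∉ (((S ∪ R) ∩ R) Δ P), so 8 ∉ (P ∖ S) ∪ (((S ∪ R) ∩ R) Δ P)
8 ∉ ((P ∖ S) ∪ (((S ∪ R) ∩ R) Δ P)) and 8 ∈ S, so 8 ∉ ((P ∖ S) ∪ (((S ∪ R) ∩ R) Δ P)) ∖ S

No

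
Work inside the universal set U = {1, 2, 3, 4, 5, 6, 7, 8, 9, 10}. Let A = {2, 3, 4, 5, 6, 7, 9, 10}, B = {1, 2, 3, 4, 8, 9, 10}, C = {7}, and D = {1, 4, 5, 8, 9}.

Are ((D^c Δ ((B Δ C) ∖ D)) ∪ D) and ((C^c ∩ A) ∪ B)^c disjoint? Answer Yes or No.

Yes

D^c = {2, 3, 6, 7, 10}
B Δ C = {1, 2, 3, 4, 7, 8, 9, 10}
(B Δ C) ∖ D = {2, 3, 7, 10}
D^c Δ ((B Δ C) ∖ D) = {6}
(D^c Δ ((B Δ C) ∖ D)) ∪ D = {1, 4, 5, 6, 8, 9}
C^c = {1, 2, 3, 4, 5, 6, 8, 9, 10}
C^c ∩ A = {2, 3, 4, 5, 6, 9, 10}
(C^c ∩ A) ∪ B = {1, 2, 3, 4, 5, 6, 8, 9, 10}
((C^c ∩ A) ∪ B)^c = {7}
{1, 4, 5, 6, 8, 9} and {7} share no elements.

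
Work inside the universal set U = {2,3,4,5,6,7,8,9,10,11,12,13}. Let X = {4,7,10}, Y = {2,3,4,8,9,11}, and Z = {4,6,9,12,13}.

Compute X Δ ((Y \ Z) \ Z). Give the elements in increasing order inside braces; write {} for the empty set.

Y \ Z = {2,3,8,11}
(Y \ Z) \ Z = {2,3,8,11}
X Δ ((Y \ Z) \ Z) = {2,3,4,7,8,10,11}

{2,3,4,7,8,10,11}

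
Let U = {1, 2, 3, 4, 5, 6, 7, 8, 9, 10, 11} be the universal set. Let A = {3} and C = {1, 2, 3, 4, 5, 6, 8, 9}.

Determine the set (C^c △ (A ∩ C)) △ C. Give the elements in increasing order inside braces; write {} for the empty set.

{1, 2, 4, 5, 6, 7, 8, 9, 10, 11}

C^c = {7, 10, 11}
A ∩ C = {3}
C^c △ (A ∩ C) = {3, 7, 10, 11}
(C^c △ (A ∩ C)) △ C = {1, 2, 4, 5, 6, 7, 8, 9, 10, 11}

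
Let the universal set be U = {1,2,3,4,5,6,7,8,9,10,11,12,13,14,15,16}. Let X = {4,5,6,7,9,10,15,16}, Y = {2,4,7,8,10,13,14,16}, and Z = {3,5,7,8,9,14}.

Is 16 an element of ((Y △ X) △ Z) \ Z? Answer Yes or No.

No

16 ∈ Y and 16 ∈ X, so 16 ∉ Y △ X
16 ∉ (Y △ X) and 16 ∉ Z, so 16 ∉ (Y △ X) △ Z
16 ∉ ((Y △ X) △ Z) and 16 ∉ Z, so 16 ∉ ((Y △ X) △ Z) \ Z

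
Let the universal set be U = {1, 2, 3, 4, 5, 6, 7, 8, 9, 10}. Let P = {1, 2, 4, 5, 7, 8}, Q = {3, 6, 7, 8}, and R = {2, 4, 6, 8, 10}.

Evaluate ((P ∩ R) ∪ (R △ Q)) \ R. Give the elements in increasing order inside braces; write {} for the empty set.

{3, 7}

P ∩ R = {2, 4, 8}
R △ Q = {2, 3, 4, 7, 10}
(P ∩ R) ∪ (R △ Q) = {2, 3, 4, 7, 8, 10}
((P ∩ R) ∪ (R △ Q)) \ R = {3, 7}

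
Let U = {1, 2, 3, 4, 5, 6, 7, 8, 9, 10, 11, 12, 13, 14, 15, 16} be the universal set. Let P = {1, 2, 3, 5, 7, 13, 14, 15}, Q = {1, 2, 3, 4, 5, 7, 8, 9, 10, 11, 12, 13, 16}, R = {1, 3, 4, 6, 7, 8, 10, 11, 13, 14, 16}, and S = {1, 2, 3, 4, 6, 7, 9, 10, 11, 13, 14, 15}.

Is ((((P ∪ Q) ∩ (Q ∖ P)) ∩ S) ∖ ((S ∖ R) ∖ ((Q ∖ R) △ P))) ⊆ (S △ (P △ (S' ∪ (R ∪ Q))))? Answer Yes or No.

P ∪ Q = {1, 2, 3, 4, 5, 7, 8, 9, 10, 11, 12, 13, 14, 15, 16}
Q ∖ P = {4, 8, 9, 10, 11, 12, 16}
(P ∪ Q) ∩ (Q ∖ P) = {4, 8, 9, 10, 11, 12, 16}
((P ∪ Q) ∩ (Q ∖ P)) ∩ S = {4, 9, 10, 11}
S ∖ R = {2, 9, 15}
Q ∖ R = {2, 5, 9, 12}
(Q ∖ R) △ P = {1, 3, 7, 9, 12, 13, 14, 15}
(S ∖ R) ∖ ((Q ∖ R) △ P) = {2}
(((P ∪ Q) ∩ (Q ∖ P)) ∩ S) ∖ ((S ∖ R) ∖ ((Q ∖ R) △ P)) = {4, 9, 10, 11}
S' = {5, 8, 12, 16}
R ∪ Q = {1, 2, 3, 4, 5, 6, 7, 8, 9, 10, 11, 12, 13, 14, 16}
S' ∪ (R ∪ Q) = {1, 2, 3, 4, 5, 6, 7, 8, 9, 10, 11, 12, 13, 14, 16}
P △ (S' ∪ (R ∪ Q)) = {4, 6, 8, 9, 10, 11, 12, 15, 16}
S △ (P △ (S' ∪ (R ∪ Q))) = {1, 2, 3, 7, 8, 12, 13, 14, 16}
4 ∈ (((P ∪ Q) ∩ (Q ∖ P)) ∩ S) ∖ ((S ∖ R) ∖ ((Q ∖ R) △ P)) but 4 ∉ S △ (P △ (S' ∪ (R ∪ Q))), so the inclusion fails.

No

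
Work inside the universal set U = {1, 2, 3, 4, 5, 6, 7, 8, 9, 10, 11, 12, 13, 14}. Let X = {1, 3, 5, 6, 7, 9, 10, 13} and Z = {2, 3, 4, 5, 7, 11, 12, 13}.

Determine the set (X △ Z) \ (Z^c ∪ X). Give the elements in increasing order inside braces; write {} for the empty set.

X △ Z = {1, 2, 4, 6, 9, 10, 11, 12}
Z^c = {1, 6, 8, 9, 10, 14}
Z^c ∪ X = {1, 3, 5, 6, 7, 8, 9, 10, 13, 14}
(X △ Z) \ (Z^c ∪ X) = {2, 4, 11, 12}

{2, 4, 11, 12}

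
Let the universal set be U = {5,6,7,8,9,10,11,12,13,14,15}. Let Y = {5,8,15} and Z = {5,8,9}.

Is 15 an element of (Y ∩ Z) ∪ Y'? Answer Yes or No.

No

15 ∈ Y and 15 ∉ Z, so 15 ∉ Y ∩ Z
15 ∈ Y, so 15 ∉ Y'
15 ∉ (Y ∩ Z) and 15 ∉ Y', so 15 ∉ (Y ∩ Z) ∪ Y'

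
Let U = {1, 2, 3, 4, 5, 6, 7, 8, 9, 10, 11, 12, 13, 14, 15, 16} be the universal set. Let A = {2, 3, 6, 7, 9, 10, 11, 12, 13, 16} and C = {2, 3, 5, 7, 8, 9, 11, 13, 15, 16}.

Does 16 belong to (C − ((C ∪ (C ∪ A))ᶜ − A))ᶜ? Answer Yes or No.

No

16 ∈ C and 16 ∈ A, so 16 ∈ C ∪ A
16 ∈ C and 16 ∈ (C ∪ A), so 16 ∈ C ∪ (C ∪ A)
16 ∉ (C ∪ (C ∪ A))ᶜ since 16 ∈ (C ∪ (C ∪ A))
16 ∉ (C ∪ (C ∪ A))ᶜ and 16 ∈ A, so 16 ∉ (C ∪ (C ∪ A))ᶜ − A
16 ∈ C and 16 ∉ ((C ∪ (C ∪ A))ᶜ − A), so 16 ∈ C − ((C ∪ (C ∪ A))ᶜ − A)
16 ∉ (C − ((C ∪ (C ∪ A))ᶜ − A))ᶜ since 16 ∈ (C − ((C ∪ (C ∪ A))ᶜ − A))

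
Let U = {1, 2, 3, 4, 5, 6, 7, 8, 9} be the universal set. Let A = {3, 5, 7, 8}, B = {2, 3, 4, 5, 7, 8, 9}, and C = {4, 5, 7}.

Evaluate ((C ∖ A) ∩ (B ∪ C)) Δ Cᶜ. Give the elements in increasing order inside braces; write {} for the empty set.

{1, 2, 3, 4, 6, 8, 9}

C ∖ A = {4}
B ∪ C = {2, 3, 4, 5, 7, 8, 9}
(C ∖ A) ∩ (B ∪ C) = {4}
Cᶜ = {1, 2, 3, 6, 8, 9}
((C ∖ A) ∩ (B ∪ C)) Δ Cᶜ = {1, 2, 3, 4, 6, 8, 9}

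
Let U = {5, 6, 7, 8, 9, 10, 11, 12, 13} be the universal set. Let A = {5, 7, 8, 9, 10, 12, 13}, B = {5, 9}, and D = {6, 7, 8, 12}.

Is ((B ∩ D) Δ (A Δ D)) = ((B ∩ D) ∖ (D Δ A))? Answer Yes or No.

B ∩ D = {}
A Δ D = {5, 6, 9, 10, 13}
(B ∩ D) Δ (A Δ D) = {5, 6, 9, 10, 13}
D Δ A = {5, 6, 9, 10, 13}
(B ∩ D) ∖ (D Δ A) = {}
5 ∈ (B ∩ D) Δ (A Δ D) but 5 ∉ (B ∩ D) ∖ (D Δ A), so they differ.

No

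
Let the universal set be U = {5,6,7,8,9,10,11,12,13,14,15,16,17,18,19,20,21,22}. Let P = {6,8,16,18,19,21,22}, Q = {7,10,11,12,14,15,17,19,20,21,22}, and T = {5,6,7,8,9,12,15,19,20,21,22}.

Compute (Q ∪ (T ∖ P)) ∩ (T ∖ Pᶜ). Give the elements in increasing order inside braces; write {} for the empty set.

T ∖ P = {5,7,9,12,15,20}
Q ∪ (T ∖ P) = {5,7,9,10,11,12,14,15,17,19,20,21,22}
Pᶜ = {5,7,9,10,11,12,13,14,15,17,20}
T ∖ Pᶜ = {6,8,19,21,22}
(Q ∪ (T ∖ P)) ∩ (T ∖ Pᶜ) = {19,21,22}

{19,21,22}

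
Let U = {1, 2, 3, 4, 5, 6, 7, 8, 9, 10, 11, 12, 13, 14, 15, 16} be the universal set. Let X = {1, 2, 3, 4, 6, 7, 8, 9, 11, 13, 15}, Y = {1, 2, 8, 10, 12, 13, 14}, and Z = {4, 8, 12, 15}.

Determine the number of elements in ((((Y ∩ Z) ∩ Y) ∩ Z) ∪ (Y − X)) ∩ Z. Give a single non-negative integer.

2

Y ∩ Z = {8, 12}
(Y ∩ Z) ∩ Y = {8, 12}
((Y ∩ Z) ∩ Y) ∩ Z = {8, 12}
Y − X = {10, 12, 14}
(((Y ∩ Z) ∩ Y) ∩ Z) ∪ (Y − X) = {8, 10, 12, 14}
((((Y ∩ Z) ∩ Y) ∩ Z) ∪ (Y − X)) ∩ Z = {8, 12}
|((((Y ∩ Z) ∩ Y) ∩ Z) ∪ (Y − X)) ∩ Z| = 2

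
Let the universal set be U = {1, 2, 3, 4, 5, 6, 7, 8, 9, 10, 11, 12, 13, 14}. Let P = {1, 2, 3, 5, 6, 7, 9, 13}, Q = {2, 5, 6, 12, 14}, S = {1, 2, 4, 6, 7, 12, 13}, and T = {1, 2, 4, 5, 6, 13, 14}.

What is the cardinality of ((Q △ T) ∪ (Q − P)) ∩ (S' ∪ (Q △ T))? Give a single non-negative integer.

Q △ T = {1, 4, 12, 13}
Q − P = {12, 14}
(Q △ T) ∪ (Q − P) = {1, 4, 12, 13, 14}
S' = {3, 5, 8, 9, 10, 11, 14}
S' ∪ (Q △ T) = {1, 3, 4, 5, 8, 9, 10, 11, 12, 13, 14}
((Q △ T) ∪ (Q − P)) ∩ (S' ∪ (Q △ T)) = {1, 4, 12, 13, 14}
|((Q △ T) ∪ (Q − P)) ∩ (S' ∪ (Q △ T))| = 5

5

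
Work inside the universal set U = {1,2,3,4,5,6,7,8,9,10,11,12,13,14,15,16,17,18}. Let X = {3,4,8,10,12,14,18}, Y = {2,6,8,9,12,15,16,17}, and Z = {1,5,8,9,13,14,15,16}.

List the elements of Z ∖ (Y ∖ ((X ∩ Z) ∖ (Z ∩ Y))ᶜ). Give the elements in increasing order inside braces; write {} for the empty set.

X ∩ Z = {8,14}
Z ∩ Y = {8,9,15,16}
(X ∩ Z) ∖ (Z ∩ Y) = {14}
((X ∩ Z) ∖ (Z ∩ Y))ᶜ = {1,2,3,4,5,6,7,8,9,10,11,12,13,15,16,17,18}
Y ∖ ((X ∩ Z) ∖ (Z ∩ Y))ᶜ = {}
Z ∖ (Y ∖ ((X ∩ Z) ∖ (Z ∩ Y))ᶜ) = {1,5,8,9,13,14,15,16}

{1,5,8,9,13,14,15,16}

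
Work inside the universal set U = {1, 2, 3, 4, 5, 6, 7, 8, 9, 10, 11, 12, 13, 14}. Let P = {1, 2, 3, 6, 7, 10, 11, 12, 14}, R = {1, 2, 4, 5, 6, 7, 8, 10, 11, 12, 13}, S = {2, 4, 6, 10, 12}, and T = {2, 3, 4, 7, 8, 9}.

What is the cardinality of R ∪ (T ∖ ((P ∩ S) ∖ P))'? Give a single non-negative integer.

12

P ∩ S = {2, 6, 10, 12}
(P ∩ S) ∖ P = {}
T ∖ ((P ∩ S) ∖ P) = {2, 3, 4, 7, 8, 9}
(T ∖ ((P ∩ S) ∖ P))' = {1, 5, 6, 10, 11, 12, 13, 14}
R ∪ (T ∖ ((P ∩ S) ∖ P))' = {1, 2, 4, 5, 6, 7, 8, 10, 11, 12, 13, 14}
|R ∪ (T ∖ ((P ∩ S) ∖ P))'| = 12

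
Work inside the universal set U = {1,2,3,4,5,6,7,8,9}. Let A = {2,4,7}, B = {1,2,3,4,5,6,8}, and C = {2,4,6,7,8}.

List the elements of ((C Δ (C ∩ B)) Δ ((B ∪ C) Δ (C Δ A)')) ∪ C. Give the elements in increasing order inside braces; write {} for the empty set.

C ∩ B = {2,4,6,8}
C Δ (C ∩ B) = {7}
B ∪ C = {1,2,3,4,5,6,7,8}
C Δ A = {6,8}
(C Δ A)' = {1,2,3,4,5,7,9}
(B ∪ C) Δ (C Δ A)' = {6,8,9}
(C Δ (C ∩ B)) Δ ((B ∪ C) Δ (C Δ A)') = {6,7,8,9}
((C Δ (C ∩ B)) Δ ((B ∪ C) Δ (C Δ A)')) ∪ C = {2,4,6,7,8,9}

{2,4,6,7,8,9}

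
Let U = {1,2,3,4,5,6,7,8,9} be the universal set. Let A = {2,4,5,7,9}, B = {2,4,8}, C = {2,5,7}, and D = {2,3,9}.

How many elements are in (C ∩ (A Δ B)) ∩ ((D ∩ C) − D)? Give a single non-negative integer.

0

A Δ B = {5,7,8,9}
C ∩ (A Δ B) = {5,7}
D ∩ C = {2}
(D ∩ C) − D = {}
(C ∩ (A Δ B)) ∩ ((D ∩ C) − D) = {}
|(C ∩ (A Δ B)) ∩ ((D ∩ C) − D)| = 0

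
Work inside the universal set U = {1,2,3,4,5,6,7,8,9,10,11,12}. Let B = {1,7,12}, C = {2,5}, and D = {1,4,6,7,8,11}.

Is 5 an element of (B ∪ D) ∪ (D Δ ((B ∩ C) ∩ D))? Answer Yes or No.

5 ∉ B and 5 ∉ D, so 5 ∉ B ∪ D
5 ∉ B and 5 ∈ C, so 5 ∉ B ∩ C
5 ∉ (B ∩ C) and 5 ∉ D, so 5 ∉ (B ∩ C) ∩ D
5 ∉ D and 5 ∉ ((B ∩ C) ∩ D), so 5 ∉ D Δ ((B ∩ C) ∩ D)
5 ∉ (B ∪ D) and 5 ∉ (D Δ ((B ∩ C) ∩ D)), so 5 ∉ (B ∪ D) ∪ (D Δ ((B ∩ C) ∩ D))

No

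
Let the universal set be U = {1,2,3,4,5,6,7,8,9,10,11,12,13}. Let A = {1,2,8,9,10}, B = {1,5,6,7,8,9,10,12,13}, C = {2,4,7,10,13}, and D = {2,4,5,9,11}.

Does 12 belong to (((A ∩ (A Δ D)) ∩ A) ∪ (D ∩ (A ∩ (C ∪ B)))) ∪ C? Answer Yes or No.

12 ∉ A and 12 ∉ D, so 12 ∉ A Δ D
12 ∉ A and 12 ∉ (A Δ D), so 12 ∉ A ∩ (A Δ D)
12 ∉ (A ∩ (A Δ D)) and 12 ∉ A, so 12 ∉ (A ∩ (A Δ D)) ∩ A
12 ∉ C and 12 ∈ B, so 12 ∈ C ∪ B
12 ∉ A and 12 ∈ (C ∪ B), so 12 ∉ A ∩ (C ∪ B)
12 ∉ D and 12 ∉ (A ∩ (C ∪ B)), so 12 ∉ D ∩ (A ∩ (C ∪ B))
12 ∉ ((A ∩ (A Δ D)) ∩ A) and 12 ∉ (D ∩ (A ∩ (C ∪ B))), so 12 ∉ ((A ∩ (A Δ D)) ∩ A) ∪ (D ∩ (A ∩ (C ∪ B)))
12 ∉ (((A ∩ (A Δ D)) ∩ A) ∪ (D ∩ (A ∩ (C ∪ B)))) and 12 ∉ C, so 12 ∉ (((A ∩ (A Δ D)) ∩ A) ∪ (D ∩ (A ∩ (C ∪ B)))) ∪ C

No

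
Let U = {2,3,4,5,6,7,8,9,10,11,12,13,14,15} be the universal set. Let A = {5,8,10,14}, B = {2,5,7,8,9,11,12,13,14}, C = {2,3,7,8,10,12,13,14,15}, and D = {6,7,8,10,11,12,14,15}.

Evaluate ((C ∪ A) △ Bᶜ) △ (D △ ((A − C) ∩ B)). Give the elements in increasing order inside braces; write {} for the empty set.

{2,4,10,11,13,15}

C ∪ A = {2,3,5,7,8,10,12,13,14,15}
Bᶜ = {3,4,6,10,15}
(C ∪ A) △ Bᶜ = {2,4,5,6,7,8,12,13,14}
A − C = {5}
(A − C) ∩ B = {5}
D △ ((A − C) ∩ B) = {5,6,7,8,10,11,12,14,15}
((C ∪ A) △ Bᶜ) △ (D △ ((A − C) ∩ B)) = {2,4,10,11,13,15}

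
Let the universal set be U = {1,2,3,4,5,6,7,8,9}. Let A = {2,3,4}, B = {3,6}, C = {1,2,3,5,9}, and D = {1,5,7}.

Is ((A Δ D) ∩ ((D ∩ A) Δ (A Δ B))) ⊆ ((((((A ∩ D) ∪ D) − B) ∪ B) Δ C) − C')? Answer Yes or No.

No

A Δ D = {1,2,3,4,5,7}
D ∩ A = {}
A Δ B = {2,4,6}
(D ∩ A) Δ (A Δ B) = {2,4,6}
(A Δ D) ∩ ((D ∩ A) Δ (A Δ B)) = {2,4}
A ∩ D = {}
(A ∩ D) ∪ D = {1,5,7}
((A ∩ D) ∪ D) − B = {1,5,7}
(((A ∩ D) ∪ D) − B) ∪ B = {1,3,5,6,7}
((((A ∩ D) ∪ D) − B) ∪ B) Δ C = {2,6,7,9}
C' = {4,6,7,8}
(((((A ∩ D) ∪ D) − B) ∪ B) Δ C) − C' = {2,9}
4 ∈ (A Δ D) ∩ ((D ∩ A) Δ (A Δ B)) but 4 ∉ (((((A ∩ D) ∪ D) − B) ∪ B) Δ C) − C', so the inclusion fails.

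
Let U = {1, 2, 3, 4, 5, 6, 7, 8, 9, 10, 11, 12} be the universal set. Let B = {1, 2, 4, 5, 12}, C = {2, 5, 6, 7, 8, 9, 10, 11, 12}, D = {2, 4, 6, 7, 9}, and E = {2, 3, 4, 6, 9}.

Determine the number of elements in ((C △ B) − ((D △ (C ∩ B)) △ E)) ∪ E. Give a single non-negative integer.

9

C △ B = {1, 4, 6, 7, 8, 9, 10, 11}
C ∩ B = {2, 5, 12}
D △ (C ∩ B) = {4, 5, 6, 7, 9, 12}
(D △ (C ∩ B)) △ E = {2, 3, 5, 7, 12}
(C △ B) − ((D △ (C ∩ B)) △ E) = {1, 4, 6, 8, 9, 10, 11}
((C △ B) − ((D △ (C ∩ B)) △ E)) ∪ E = {1, 2, 3, 4, 6, 8, 9, 10, 11}
|((C △ B) − ((D △ (C ∩ B)) △ E)) ∪ E| = 9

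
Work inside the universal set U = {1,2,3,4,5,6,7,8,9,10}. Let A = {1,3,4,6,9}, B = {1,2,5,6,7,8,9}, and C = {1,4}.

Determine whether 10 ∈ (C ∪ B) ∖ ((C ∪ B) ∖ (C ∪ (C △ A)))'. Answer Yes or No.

10 ∉ C and 10 ∉ B, so 10 ∉ C ∪ B
10 ∉ C and 10 ∉ B, so 10 ∉ C ∪ B
10 ∉ C and 10 ∉ A, so 10 ∉ C △ A
10 ∉ C and 10 ∉ (C △ A), so 10 ∉ C ∪ (C △ A)
10 ∉ (C ∪ B) and 10 ∉ (C ∪ (C △ A)), so 10 ∉ (C ∪ B) ∖ (C ∪ (C △ A))
10 ∈ ((C ∪ B) ∖ (C ∪ (C △ A)))' since 10 ∉ ((C ∪ B) ∖ (C ∪ (C △ A)))
10 ∉ (C ∪ B) and 10 ∈ ((C ∪ B) ∖ (C ∪ (C △ A)))', so 10 ∉ (C ∪ B) ∖ ((C ∪ B) ∖ (C ∪ (C △ A)))'

No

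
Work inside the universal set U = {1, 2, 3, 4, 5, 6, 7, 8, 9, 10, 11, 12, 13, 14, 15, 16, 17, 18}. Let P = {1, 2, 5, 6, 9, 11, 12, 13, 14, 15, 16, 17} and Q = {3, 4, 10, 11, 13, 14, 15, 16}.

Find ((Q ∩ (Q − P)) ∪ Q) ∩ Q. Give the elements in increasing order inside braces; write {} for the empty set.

{3, 4, 10, 11, 13, 14, 15, 16}

Q − P = {3, 4, 10}
Q ∩ (Q − P) = {3, 4, 10}
(Q ∩ (Q − P)) ∪ Q = {3, 4, 10, 11, 13, 14, 15, 16}
((Q ∩ (Q − P)) ∪ Q) ∩ Q = {3, 4, 10, 11, 13, 14, 15, 16}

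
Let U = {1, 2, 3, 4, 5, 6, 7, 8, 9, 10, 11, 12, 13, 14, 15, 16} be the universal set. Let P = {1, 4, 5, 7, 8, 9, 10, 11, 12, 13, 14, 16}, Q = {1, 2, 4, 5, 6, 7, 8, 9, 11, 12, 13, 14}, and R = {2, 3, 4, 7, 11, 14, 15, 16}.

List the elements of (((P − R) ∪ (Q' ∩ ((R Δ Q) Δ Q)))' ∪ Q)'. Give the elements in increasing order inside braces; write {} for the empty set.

P − R = {1, 5, 8, 9, 10, 12, 13}
Q' = {3, 10, 15, 16}
R Δ Q = {1, 3, 5, 6, 8, 9, 12, 13, 15, 16}
(R Δ Q) Δ Q = {2, 3, 4, 7, 11, 14, 15, 16}
Q' ∩ ((R Δ Q) Δ Q) = {3, 15, 16}
(P − R) ∪ (Q' ∩ ((R Δ Q) Δ Q)) = {1, 3, 5, 8, 9, 10, 12, 13, 15, 16}
((P − R) ∪ (Q' ∩ ((R Δ Q) Δ Q)))' = {2, 4, 6, 7, 11, 14}
((P − R) ∪ (Q' ∩ ((R Δ Q) Δ Q)))' ∪ Q = {1, 2, 4, 5, 6, 7, 8, 9, 11, 12, 13, 14}
(((P − R) ∪ (Q' ∩ ((R Δ Q) Δ Q)))' ∪ Q)' = {3, 10, 15, 16}

{3, 10, 15, 16}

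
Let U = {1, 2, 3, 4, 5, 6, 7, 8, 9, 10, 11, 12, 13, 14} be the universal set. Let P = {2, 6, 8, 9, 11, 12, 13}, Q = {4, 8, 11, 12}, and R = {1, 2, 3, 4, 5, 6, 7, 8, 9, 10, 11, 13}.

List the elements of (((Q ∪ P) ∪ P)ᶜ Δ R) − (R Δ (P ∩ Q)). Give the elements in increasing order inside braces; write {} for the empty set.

{8, 11, 14}

Q ∪ P = {2, 4, 6, 8, 9, 11, 12, 13}
(Q ∪ P) ∪ P = {2, 4, 6, 8, 9, 11, 12, 13}
((Q ∪ P) ∪ P)ᶜ = {1, 3, 5, 7, 10, 14}
((Q ∪ P) ∪ P)ᶜ Δ R = {2, 4, 6, 8, 9, 11, 13, 14}
P ∩ Q = {8, 11, 12}
R Δ (P ∩ Q) = {1, 2, 3, 4, 5, 6, 7, 9, 10, 12, 13}
(((Q ∪ P) ∪ P)ᶜ Δ R) − (R Δ (P ∩ Q)) = {8, 11, 14}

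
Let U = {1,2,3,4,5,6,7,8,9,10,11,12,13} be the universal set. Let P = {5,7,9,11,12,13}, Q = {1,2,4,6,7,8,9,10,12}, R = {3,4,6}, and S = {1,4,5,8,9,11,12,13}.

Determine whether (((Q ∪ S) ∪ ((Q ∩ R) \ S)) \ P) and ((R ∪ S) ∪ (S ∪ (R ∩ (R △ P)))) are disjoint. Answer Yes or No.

Q ∪ S = {1,2,4,5,6,7,8,9,10,11,12,13}
Q ∩ R = {4,6}
(Q ∩ R) \ S = {6}
(Q ∪ S) ∪ ((Q ∩ R) \ S) = {1,2,4,5,6,7,8,9,10,11,12,13}
((Q ∪ S) ∪ ((Q ∩ R) \ S)) \ P = {1,2,4,6,8,10}
R ∪ S = {1,3,4,5,6,8,9,11,12,13}
R △ P = {3,4,5,6,7,9,11,12,13}
R ∩ (R △ P) = {3,4,6}
S ∪ (R ∩ (R △ P)) = {1,3,4,5,6,8,9,11,12,13}
(R ∪ S) ∪ (S ∪ (R ∩ (R △ P))) = {1,3,4,5,6,8,9,11,12,13}
1 lies in both, so they are not disjoint.

No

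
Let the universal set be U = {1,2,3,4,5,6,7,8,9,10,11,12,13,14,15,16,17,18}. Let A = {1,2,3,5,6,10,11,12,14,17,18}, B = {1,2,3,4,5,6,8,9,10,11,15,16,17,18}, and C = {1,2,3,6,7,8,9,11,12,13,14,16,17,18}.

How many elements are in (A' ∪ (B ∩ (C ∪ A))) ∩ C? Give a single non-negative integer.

A' = {4,7,8,9,13,15,16}
C ∪ A = {1,2,3,5,6,7,8,9,10,11,12,13,14,16,17,18}
B ∩ (C ∪ A) = {1,2,3,5,6,8,9,10,11,16,17,18}
A' ∪ (B ∩ (C ∪ A)) = {1,2,3,4,5,6,7,8,9,10,11,13,15,16,17,18}
(A' ∪ (B ∩ (C ∪ A))) ∩ C = {1,2,3,6,7,8,9,11,13,16,17,18}
|(A' ∪ (B ∩ (C ∪ A))) ∩ C| = 12

12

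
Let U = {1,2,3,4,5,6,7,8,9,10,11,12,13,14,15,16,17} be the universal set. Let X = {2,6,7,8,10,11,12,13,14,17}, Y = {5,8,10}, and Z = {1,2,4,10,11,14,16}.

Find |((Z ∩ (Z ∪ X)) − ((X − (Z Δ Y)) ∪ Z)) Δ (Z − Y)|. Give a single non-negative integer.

6

Z ∪ X = {1,2,4,6,7,8,10,11,12,13,14,16,17}
Z ∩ (Z ∪ X) = {1,2,4,10,11,14,16}
Z Δ Y = {1,2,4,5,8,11,14,16}
X − (Z Δ Y) = {6,7,10,12,13,17}
(X − (Z Δ Y)) ∪ Z = {1,2,4,6,7,10,11,12,13,14,16,17}
(Z ∩ (Z ∪ X)) − ((X − (Z Δ Y)) ∪ Z) = {}
Z − Y = {1,2,4,11,14,16}
((Z ∩ (Z ∪ X)) − ((X − (Z Δ Y)) ∪ Z)) Δ (Z − Y) = {1,2,4,11,14,16}
|((Z ∩ (Z ∪ X)) − ((X − (Z Δ Y)) ∪ Z)) Δ (Z − Y)| = 6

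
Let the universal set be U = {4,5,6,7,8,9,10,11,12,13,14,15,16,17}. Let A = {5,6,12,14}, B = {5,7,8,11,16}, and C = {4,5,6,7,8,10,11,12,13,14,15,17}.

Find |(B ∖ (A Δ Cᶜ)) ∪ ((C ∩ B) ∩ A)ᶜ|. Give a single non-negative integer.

13

Cᶜ = {9,16}
A Δ Cᶜ = {5,6,9,12,14,16}
B ∖ (A Δ Cᶜ) = {7,8,11}
C ∩ B = {5,7,8,11}
(C ∩ B) ∩ A = {5}
((C ∩ B) ∩ A)ᶜ = {4,6,7,8,9,10,11,12,13,14,15,16,17}
(B ∖ (A Δ Cᶜ)) ∪ ((C ∩ B) ∩ A)ᶜ = {4,6,7,8,9,10,11,12,13,14,15,16,17}
|(B ∖ (A Δ Cᶜ)) ∪ ((C ∩ B) ∩ A)ᶜ| = 13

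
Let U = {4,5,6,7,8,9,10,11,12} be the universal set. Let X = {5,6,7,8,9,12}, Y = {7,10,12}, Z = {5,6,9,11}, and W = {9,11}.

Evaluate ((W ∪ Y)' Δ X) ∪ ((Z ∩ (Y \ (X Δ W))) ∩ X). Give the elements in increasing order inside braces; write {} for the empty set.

{4,7,9,12}

W ∪ Y = {7,9,10,11,12}
(W ∪ Y)' = {4,5,6,8}
(W ∪ Y)' Δ X = {4,7,9,12}
X Δ W = {5,6,7,8,11,12}
Y \ (X Δ W) = {10}
Z ∩ (Y \ (X Δ W)) = {}
(Z ∩ (Y \ (X Δ W))) ∩ X = {}
((W ∪ Y)' Δ X) ∪ ((Z ∩ (Y \ (X Δ W))) ∩ X) = {4,7,9,12}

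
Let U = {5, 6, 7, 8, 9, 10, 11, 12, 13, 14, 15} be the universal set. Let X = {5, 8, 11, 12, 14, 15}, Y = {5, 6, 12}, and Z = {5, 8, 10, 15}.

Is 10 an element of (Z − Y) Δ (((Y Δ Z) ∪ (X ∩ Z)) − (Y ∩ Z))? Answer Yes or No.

10 ∈ Z and 10 ∉ Y, so 10 ∈ Z − Y
10 ∉ Y and 10 ∈ Z, so 10 ∈ Y Δ Z
10 ∉ X and 10 ∈ Z, so 10 ∉ X ∩ Z
10 ∈ (Y Δ Z) and 10 ∉ (X ∩ Z), so 10 ∈ (Y Δ Z) ∪ (X ∩ Z)
10 ∉ Y and 10 ∈ Z, so 10 ∉ Y ∩ Z
10 ∈ ((Y Δ Z) ∪ (X ∩ Z)) and 10 ∉ (Y ∩ Z), so 10 ∈ ((Y Δ Z) ∪ (X ∩ Z)) − (Y ∩ Z)
10 ∈ (Z − Y) and 10 ∈ (((Y Δ Z) ∪ (X ∩ Z)) − (Y ∩ Z)), so 10 ∉ (Z − Y) Δ (((Y Δ Z) ∪ (X ∩ Z)) − (Y ∩ Z))

No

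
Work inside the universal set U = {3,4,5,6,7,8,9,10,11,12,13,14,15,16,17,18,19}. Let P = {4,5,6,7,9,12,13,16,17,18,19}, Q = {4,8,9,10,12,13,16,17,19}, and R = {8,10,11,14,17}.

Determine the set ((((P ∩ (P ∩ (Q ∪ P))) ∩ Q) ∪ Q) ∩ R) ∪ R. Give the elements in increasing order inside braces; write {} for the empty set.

{8,10,11,14,17}

Q ∪ P = {4,5,6,7,8,9,10,12,13,16,17,18,19}
P ∩ (Q ∪ P) = {4,5,6,7,9,12,13,16,17,18,19}
P ∩ (P ∩ (Q ∪ P)) = {4,5,6,7,9,12,13,16,17,18,19}
(P ∩ (P ∩ (Q ∪ P))) ∩ Q = {4,9,12,13,16,17,19}
((P ∩ (P ∩ (Q ∪ P))) ∩ Q) ∪ Q = {4,8,9,10,12,13,16,17,19}
(((P ∩ (P ∩ (Q ∪ P))) ∩ Q) ∪ Q) ∩ R = {8,10,17}
((((P ∩ (P ∩ (Q ∪ P))) ∩ Q) ∪ Q) ∩ R) ∪ R = {8,10,11,14,17}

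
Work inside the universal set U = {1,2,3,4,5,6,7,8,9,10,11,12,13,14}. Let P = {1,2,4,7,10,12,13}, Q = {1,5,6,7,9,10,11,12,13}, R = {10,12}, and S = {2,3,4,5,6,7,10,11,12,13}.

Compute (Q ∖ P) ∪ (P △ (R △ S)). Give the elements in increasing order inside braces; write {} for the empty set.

{1,3,5,6,9,10,11,12}

Q ∖ P = {5,6,9,11}
R △ S = {2,3,4,5,6,7,11,13}
P △ (R △ S) = {1,3,5,6,10,11,12}
(Q ∖ P) ∪ (P △ (R △ S)) = {1,3,5,6,9,10,11,12}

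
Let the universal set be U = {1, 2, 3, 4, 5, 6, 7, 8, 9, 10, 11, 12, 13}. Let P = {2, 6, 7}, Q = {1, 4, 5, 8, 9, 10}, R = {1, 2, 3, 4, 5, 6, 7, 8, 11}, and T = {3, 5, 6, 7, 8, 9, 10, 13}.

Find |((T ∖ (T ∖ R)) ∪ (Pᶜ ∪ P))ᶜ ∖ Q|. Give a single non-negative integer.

T ∖ R = {9, 10, 13}
T ∖ (T ∖ R) = {3, 5, 6, 7, 8}
Pᶜ = {1, 3, 4, 5, 8, 9, 10, 11, 12, 13}
Pᶜ ∪ P = {1, 2, 3, 4, 5, 6, 7, 8, 9, 10, 11, 12, 13}
(T ∖ (T ∖ R)) ∪ (Pᶜ ∪ P) = {1, 2, 3, 4, 5, 6, 7, 8, 9, 10, 11, 12, 13}
((T ∖ (T ∖ R)) ∪ (Pᶜ ∪ P))ᶜ = {}
((T ∖ (T ∖ R)) ∪ (Pᶜ ∪ P))ᶜ ∖ Q = {}
|((T ∖ (T ∖ R)) ∪ (Pᶜ ∪ P))ᶜ ∖ Q| = 0

0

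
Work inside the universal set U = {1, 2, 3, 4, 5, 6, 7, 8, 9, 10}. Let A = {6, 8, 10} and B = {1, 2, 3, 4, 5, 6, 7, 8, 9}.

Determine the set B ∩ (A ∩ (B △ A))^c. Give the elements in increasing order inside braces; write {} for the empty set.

B △ A = {1, 2, 3, 4, 5, 7, 9, 10}
A ∩ (B △ A) = {10}
(A ∩ (B △ A))^c = {1, 2, 3, 4, 5, 6, 7, 8, 9}
B ∩ (A ∩ (B △ A))^c = {1, 2, 3, 4, 5, 6, 7, 8, 9}

{1, 2, 3, 4, 5, 6, 7, 8, 9}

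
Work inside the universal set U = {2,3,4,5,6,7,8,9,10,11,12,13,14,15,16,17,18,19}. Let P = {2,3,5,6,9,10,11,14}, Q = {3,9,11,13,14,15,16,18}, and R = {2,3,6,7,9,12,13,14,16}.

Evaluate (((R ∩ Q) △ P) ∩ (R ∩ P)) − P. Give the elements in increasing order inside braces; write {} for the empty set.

R ∩ Q = {3,9,13,14,16}
(R ∩ Q) △ P = {2,5,6,10,11,13,16}
R ∩ P = {2,3,6,9,14}
((R ∩ Q) △ P) ∩ (R ∩ P) = {2,6}
(((R ∩ Q) △ P) ∩ (R ∩ P)) − P = {}

{}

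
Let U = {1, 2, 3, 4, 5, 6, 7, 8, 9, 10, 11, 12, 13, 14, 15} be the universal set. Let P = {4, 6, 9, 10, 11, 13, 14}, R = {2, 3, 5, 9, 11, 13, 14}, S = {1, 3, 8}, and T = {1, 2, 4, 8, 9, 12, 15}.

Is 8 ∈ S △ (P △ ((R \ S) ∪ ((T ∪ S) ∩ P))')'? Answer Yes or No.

Yes

8 ∉ R and 8 ∈ S, so 8 ∉ R \ S
8 ∈ T and 8 ∈ S, so 8 ∈ T ∪ S
8 ∈ (T ∪ S) and 8 ∉ P, so 8 ∉ (T ∪ S) ∩ P
8 ∉ (R \ S) and 8 ∉ ((T ∪ S) ∩ P), so 8 ∉ (R \ S) ∪ ((T ∪ S) ∩ P)
8 ∈ ((R \ S) ∪ ((T ∪ S) ∩ P))' since 8 ∉ ((R \ S) ∪ ((T ∪ S) ∩ P))
8 ∉ P and 8 ∈ ((R \ S) ∪ ((T ∪ S) ∩ P))', so 8 ∈ P △ ((R \ S) ∪ ((T ∪ S) ∩ P))'
8 ∉ (P △ ((R \ S) ∪ ((T ∪ S) ∩ P))')' since 8 ∈ (P △ ((R \ S) ∪ ((T ∪ S) ∩ P))')
8 ∈ S and 8 ∉ (P △ ((R \ S) ∪ ((T ∪ S) ∩ P))')', so 8 ∈ S △ (P △ ((R \ S) ∪ ((T ∪ S) ∩ P))')'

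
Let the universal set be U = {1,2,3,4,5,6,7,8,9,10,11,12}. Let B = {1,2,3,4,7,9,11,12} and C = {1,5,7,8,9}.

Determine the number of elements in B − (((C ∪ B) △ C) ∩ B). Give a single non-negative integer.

3

C ∪ B = {1,2,3,4,5,7,8,9,11,12}
(C ∪ B) △ C = {2,3,4,11,12}
((C ∪ B) △ C) ∩ B = {2,3,4,11,12}
B − (((C ∪ B) △ C) ∩ B) = {1,7,9}
|B − (((C ∪ B) △ C) ∩ B)| = 3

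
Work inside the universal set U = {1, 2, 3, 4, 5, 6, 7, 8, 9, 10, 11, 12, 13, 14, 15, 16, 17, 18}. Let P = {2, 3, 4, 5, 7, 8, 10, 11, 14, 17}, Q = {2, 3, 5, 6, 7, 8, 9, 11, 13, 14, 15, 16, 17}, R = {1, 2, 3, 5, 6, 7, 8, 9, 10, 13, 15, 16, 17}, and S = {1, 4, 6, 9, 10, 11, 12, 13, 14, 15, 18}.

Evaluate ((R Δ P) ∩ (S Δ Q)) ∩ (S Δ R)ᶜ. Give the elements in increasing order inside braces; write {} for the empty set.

R Δ P = {1, 4, 6, 9, 11, 13, 14, 15, 16}
S Δ Q = {1, 2, 3, 4, 5, 7, 8, 10, 12, 16, 17, 18}
(R Δ P) ∩ (S Δ Q) = {1, 4, 16}
S Δ R = {2, 3, 4, 5, 7, 8, 11, 12, 14, 16, 17, 18}
(S Δ R)ᶜ = {1, 6, 9, 10, 13, 15}
((R Δ P) ∩ (S Δ Q)) ∩ (S Δ R)ᶜ = {1}

{1}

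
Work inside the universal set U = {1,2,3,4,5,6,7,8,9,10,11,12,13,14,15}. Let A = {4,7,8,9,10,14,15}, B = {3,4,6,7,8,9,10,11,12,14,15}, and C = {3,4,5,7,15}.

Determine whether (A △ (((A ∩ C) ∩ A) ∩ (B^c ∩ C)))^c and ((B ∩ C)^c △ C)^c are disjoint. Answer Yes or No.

No

A ∩ C = {4,7,15}
(A ∩ C) ∩ A = {4,7,15}
B^c = {1,2,5,13}
B^c ∩ C = {5}
((A ∩ C) ∩ A) ∩ (B^c ∩ C) = {}
A △ (((A ∩ C) ∩ A) ∩ (B^c ∩ C)) = {4,7,8,9,10,14,15}
(A △ (((A ∩ C) ∩ A) ∩ (B^c ∩ C)))^c = {1,2,3,5,6,11,12,13}
B ∩ C = {3,4,7,15}
(B ∩ C)^c = {1,2,5,6,8,9,10,11,12,13,14}
(B ∩ C)^c △ C = {1,2,3,4,6,7,8,9,10,11,12,13,14,15}
((B ∩ C)^c △ C)^c = {5}
5 lies in both, so they are not disjoint.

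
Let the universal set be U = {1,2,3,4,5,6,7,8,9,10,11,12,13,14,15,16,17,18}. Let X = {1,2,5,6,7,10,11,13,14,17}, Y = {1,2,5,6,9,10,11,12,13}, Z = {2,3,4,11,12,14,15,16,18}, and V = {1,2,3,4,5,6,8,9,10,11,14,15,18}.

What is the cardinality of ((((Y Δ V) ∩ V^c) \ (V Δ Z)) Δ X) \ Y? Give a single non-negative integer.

Y Δ V = {3,4,8,12,13,14,15,18}
V^c = {7,12,13,16,17}
(Y Δ V) ∩ V^c = {12,13}
V Δ Z = {1,5,6,8,9,10,12,16}
((Y Δ V) ∩ V^c) \ (V Δ Z) = {13}
(((Y Δ V) ∩ V^c) \ (V Δ Z)) Δ X = {1,2,5,6,7,10,11,14,17}
((((Y Δ V) ∩ V^c) \ (V Δ Z)) Δ X) \ Y = {7,14,17}
|((((Y Δ V) ∩ V^c) \ (V Δ Z)) Δ X) \ Y| = 3

3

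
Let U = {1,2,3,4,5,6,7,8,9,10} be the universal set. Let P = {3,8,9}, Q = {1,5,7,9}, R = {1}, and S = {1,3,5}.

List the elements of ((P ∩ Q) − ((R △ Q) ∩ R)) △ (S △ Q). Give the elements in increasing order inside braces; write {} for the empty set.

{3,7}

P ∩ Q = {9}
R △ Q = {5,7,9}
(R △ Q) ∩ R = {}
(P ∩ Q) − ((R △ Q) ∩ R) = {9}
S △ Q = {3,7,9}
((P ∩ Q) − ((R △ Q) ∩ R)) △ (S △ Q) = {3,7}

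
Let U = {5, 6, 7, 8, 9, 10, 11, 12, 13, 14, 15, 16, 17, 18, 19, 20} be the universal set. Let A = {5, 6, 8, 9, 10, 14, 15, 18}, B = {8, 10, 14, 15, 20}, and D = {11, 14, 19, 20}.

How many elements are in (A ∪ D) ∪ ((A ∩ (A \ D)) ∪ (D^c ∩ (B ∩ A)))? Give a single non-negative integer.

11

A ∪ D = {5, 6, 8, 9, 10, 11, 14, 15, 18, 19, 20}
A \ D = {5, 6, 8, 9, 10, 15, 18}
A ∩ (A \ D) = {5, 6, 8, 9, 10, 15, 18}
D^c = {5, 6, 7, 8, 9, 10, 12, 13, 15, 16, 17, 18}
B ∩ A = {8, 10, 14, 15}
D^c ∩ (B ∩ A) = {8, 10, 15}
(A ∩ (A \ D)) ∪ (D^c ∩ (B ∩ A)) = {5, 6, 8, 9, 10, 15, 18}
(A ∪ D) ∪ ((A ∩ (A \ D)) ∪ (D^c ∩ (B ∩ A))) = {5, 6, 8, 9, 10, 11, 14, 15, 18, 19, 20}
|(A ∪ D) ∪ ((A ∩ (A \ D)) ∪ (D^c ∩ (B ∩ A)))| = 11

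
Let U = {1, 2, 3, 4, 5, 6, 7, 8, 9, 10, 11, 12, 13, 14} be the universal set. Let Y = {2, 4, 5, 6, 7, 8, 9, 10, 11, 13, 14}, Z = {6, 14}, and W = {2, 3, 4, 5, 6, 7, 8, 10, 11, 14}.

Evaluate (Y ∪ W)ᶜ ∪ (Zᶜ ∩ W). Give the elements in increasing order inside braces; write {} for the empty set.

{1, 2, 3, 4, 5, 7, 8, 10, 11, 12}

Y ∪ W = {2, 3, 4, 5, 6, 7, 8, 9, 10, 11, 13, 14}
(Y ∪ W)ᶜ = {1, 12}
Zᶜ = {1, 2, 3, 4, 5, 7, 8, 9, 10, 11, 12, 13}
Zᶜ ∩ W = {2, 3, 4, 5, 7, 8, 10, 11}
(Y ∪ W)ᶜ ∪ (Zᶜ ∩ W) = {1, 2, 3, 4, 5, 7, 8, 10, 11, 12}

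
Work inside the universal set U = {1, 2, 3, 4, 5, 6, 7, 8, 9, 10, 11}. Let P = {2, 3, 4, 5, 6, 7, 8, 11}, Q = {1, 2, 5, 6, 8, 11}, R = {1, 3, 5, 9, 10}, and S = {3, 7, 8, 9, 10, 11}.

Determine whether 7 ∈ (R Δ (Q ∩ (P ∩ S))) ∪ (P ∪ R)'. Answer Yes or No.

7 ∈ P and 7 ∈ S, so 7 ∈ P ∩ S
7 ∉ Q and 7 ∈ (P ∩ S), so 7 ∉ Q ∩ (P ∩ S)
7 ∉ R and 7 ∉ (Q ∩ (P ∩ S)), so 7 ∉ R Δ (Q ∩ (P ∩ S))
7 ∈ P and 7 ∉ R, so 7 ∈ P ∪ R
7 ∉ (P ∪ R)' since 7 ∈ (P ∪ R)
7 ∉ (R Δ (Q ∩ (P ∩ S))) and 7 ∉ (P ∪ R)', so 7 ∉ (R Δ (Q ∩ (P ∩ S))) ∪ (P ∪ R)'

No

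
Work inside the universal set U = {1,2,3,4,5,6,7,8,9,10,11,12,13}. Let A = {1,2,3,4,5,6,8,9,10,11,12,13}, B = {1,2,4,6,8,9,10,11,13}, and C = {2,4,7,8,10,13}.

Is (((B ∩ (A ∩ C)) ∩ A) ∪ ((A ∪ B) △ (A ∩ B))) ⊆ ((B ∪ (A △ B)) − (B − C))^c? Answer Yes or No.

A ∩ C = {2,4,8,10,13}
B ∩ (A ∩ C) = {2,4,8,10,13}
(B ∩ (A ∩ C)) ∩ A = {2,4,8,10,13}
A ∪ B = {1,2,3,4,5,6,8,9,10,11,12,13}
A ∩ B = {1,2,4,6,8,9,10,11,13}
(A ∪ B) △ (A ∩ B) = {3,5,12}
((B ∩ (A ∩ C)) ∩ A) ∪ ((A ∪ B) △ (A ∩ B)) = {2,3,4,5,8,10,12,13}
A △ B = {3,5,12}
B ∪ (A △ B) = {1,2,3,4,5,6,8,9,10,11,12,13}
B − C = {1,6,9,11}
(B ∪ (A △ B)) − (B − C) = {2,3,4,5,8,10,12,13}
((B ∪ (A △ B)) − (B − C))^c = {1,6,7,9,11}
2 ∈ ((B ∩ (A ∩ C)) ∩ A) ∪ ((A ∪ B) △ (A ∩ B)) but 2 ∉ ((B ∪ (A △ B)) − (B − C))^c, so the inclusion fails.

No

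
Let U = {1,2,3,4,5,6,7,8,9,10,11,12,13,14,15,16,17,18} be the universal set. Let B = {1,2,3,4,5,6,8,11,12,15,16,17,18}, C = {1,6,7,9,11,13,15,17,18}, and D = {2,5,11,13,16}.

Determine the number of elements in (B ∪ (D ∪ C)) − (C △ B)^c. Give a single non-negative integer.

D ∪ C = {1,2,5,6,7,9,11,13,15,16,17,18}
B ∪ (D ∪ C) = {1,2,3,4,5,6,7,8,9,11,12,13,15,16,17,18}
C △ B = {2,3,4,5,7,8,9,12,13,16}
(C △ B)^c = {1,6,10,11,14,15,17,18}
(B ∪ (D ∪ C)) − (C △ B)^c = {2,3,4,5,7,8,9,12,13,16}
|(B ∪ (D ∪ C)) − (C △ B)^c| = 10

10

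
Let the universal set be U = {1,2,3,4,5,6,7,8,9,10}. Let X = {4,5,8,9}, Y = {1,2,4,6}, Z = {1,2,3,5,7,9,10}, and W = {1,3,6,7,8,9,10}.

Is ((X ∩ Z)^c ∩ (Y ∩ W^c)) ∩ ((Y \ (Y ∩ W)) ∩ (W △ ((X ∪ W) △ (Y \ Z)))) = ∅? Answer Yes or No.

X ∩ Z = {5,9}
(X ∩ Z)^c = {1,2,3,4,6,7,8,10}
W^c = {2,4,5}
Y ∩ W^c = {2,4}
(X ∩ Z)^c ∩ (Y ∩ W^c) = {2,4}
Y ∩ W = {1,6}
Y \ (Y ∩ W) = {2,4}
X ∪ W = {1,3,4,5,6,7,8,9,10}
Y \ Z = {4,6}
(X ∪ W) △ (Y \ Z) = {1,3,5,7,8,9,10}
W △ ((X ∪ W) △ (Y \ Z)) = {5,6}
(Y \ (Y ∩ W)) ∩ (W △ ((X ∪ W) △ (Y \ Z))) = {}
{2,4} and {} share no elements.

Yes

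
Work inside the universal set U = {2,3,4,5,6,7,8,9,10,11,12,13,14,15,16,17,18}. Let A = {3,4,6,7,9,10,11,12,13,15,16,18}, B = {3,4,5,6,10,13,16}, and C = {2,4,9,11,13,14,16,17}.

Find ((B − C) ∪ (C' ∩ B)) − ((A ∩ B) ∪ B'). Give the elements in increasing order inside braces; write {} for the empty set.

{5}

B − C = {3,5,6,10}
C' = {3,5,6,7,8,10,12,15,18}
C' ∩ B = {3,5,6,10}
(B − C) ∪ (C' ∩ B) = {3,5,6,10}
A ∩ B = {3,4,6,10,13,16}
B' = {2,7,8,9,11,12,14,15,17,18}
(A ∩ B) ∪ B' = {2,3,4,6,7,8,9,10,11,12,13,14,15,16,17,18}
((B − C) ∪ (C' ∩ B)) − ((A ∩ B) ∪ B') = {5}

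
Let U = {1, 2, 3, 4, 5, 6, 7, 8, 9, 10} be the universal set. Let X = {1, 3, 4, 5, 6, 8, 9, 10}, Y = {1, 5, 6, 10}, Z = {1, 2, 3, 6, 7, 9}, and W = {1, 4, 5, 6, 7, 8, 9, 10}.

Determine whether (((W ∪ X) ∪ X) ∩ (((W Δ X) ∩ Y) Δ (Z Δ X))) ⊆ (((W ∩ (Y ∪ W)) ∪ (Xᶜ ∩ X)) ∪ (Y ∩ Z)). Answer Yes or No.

Yes

W ∪ X = {1, 3, 4, 5, 6, 7, 8, 9, 10}
(W ∪ X) ∪ X = {1, 3, 4, 5, 6, 7, 8, 9, 10}
W Δ X = {3, 7}
(W Δ X) ∩ Y = {}
Z Δ X = {2, 4, 5, 7, 8, 10}
((W Δ X) ∩ Y) Δ (Z Δ X) = {2, 4, 5, 7, 8, 10}
((W ∪ X) ∪ X) ∩ (((W Δ X) ∩ Y) Δ (Z Δ X)) = {4, 5, 7, 8, 10}
Y ∪ W = {1, 4, 5, 6, 7, 8, 9, 10}
W ∩ (Y ∪ W) = {1, 4, 5, 6, 7, 8, 9, 10}
Xᶜ = {2, 7}
Xᶜ ∩ X = {}
(W ∩ (Y ∪ W)) ∪ (Xᶜ ∩ X) = {1, 4, 5, 6, 7, 8, 9, 10}
Y ∩ Z = {1, 6}
((W ∩ (Y ∪ W)) ∪ (Xᶜ ∩ X)) ∪ (Y ∩ Z) = {1, 4, 5, 6, 7, 8, 9, 10}
Every element of {4, 5, 7, 8, 10} is in {1, 4, 5, 6, 7, 8, 9, 10}, so ((W ∪ X) ∪ X) ∩ (((W Δ X) ∩ Y) Δ (Z Δ X)) ⊆ ((W ∩ (Y ∪ W)) ∪ (Xᶜ ∩ X)) ∪ (Y ∩ Z).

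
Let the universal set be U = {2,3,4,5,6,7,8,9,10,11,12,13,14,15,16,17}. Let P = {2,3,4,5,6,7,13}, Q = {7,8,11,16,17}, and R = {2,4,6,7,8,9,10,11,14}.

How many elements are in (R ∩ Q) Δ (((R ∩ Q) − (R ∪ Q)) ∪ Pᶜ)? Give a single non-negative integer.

R ∩ Q = {7,8,11}
R ∪ Q = {2,4,6,7,8,9,10,11,14,16,17}
(R ∩ Q) − (R ∪ Q) = {}
Pᶜ = {8,9,10,11,12,14,15,16,17}
((R ∩ Q) − (R ∪ Q)) ∪ Pᶜ = {8,9,10,11,12,14,15,16,17}
(R ∩ Q) Δ (((R ∩ Q) − (R ∪ Q)) ∪ Pᶜ) = {7,9,10,12,14,15,16,17}
|(R ∩ Q) Δ (((R ∩ Q) − (R ∪ Q)) ∪ Pᶜ)| = 8

8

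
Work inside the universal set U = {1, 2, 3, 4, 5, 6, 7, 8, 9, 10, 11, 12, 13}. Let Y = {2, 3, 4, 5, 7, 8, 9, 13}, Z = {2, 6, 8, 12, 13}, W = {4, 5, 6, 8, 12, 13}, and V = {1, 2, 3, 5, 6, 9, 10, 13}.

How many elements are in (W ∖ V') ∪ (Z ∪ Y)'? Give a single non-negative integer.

6

V' = {4, 7, 8, 11, 12}
W ∖ V' = {5, 6, 13}
Z ∪ Y = {2, 3, 4, 5, 6, 7, 8, 9, 12, 13}
(Z ∪ Y)' = {1, 10, 11}
(W ∖ V') ∪ (Z ∪ Y)' = {1, 5, 6, 10, 11, 13}
|(W ∖ V') ∪ (Z ∪ Y)'| = 6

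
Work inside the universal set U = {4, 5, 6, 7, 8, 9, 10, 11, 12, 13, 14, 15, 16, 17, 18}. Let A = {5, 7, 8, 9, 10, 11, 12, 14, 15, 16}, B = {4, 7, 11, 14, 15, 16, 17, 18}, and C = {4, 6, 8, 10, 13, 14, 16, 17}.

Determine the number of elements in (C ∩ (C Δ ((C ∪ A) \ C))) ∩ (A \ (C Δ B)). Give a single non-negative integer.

2

C ∪ A = {4, 5, 6, 7, 8, 9, 10, 11, 12, 13, 14, 15, 16, 17}
(C ∪ A) \ C = {5, 7, 9, 11, 12, 15}
C Δ ((C ∪ A) \ C) = {4, 5, 6, 7, 8, 9, 10, 11, 12, 13, 14, 15, 16, 17}
C ∩ (C Δ ((C ∪ A) \ C)) = {4, 6, 8, 10, 13, 14, 16, 17}
C Δ B = {6, 7, 8, 10, 11, 13, 15, 18}
A \ (C Δ B) = {5, 9, 12, 14, 16}
(C ∩ (C Δ ((C ∪ A) \ C))) ∩ (A \ (C Δ B)) = {14, 16}
|(C ∩ (C Δ ((C ∪ A) \ C))) ∩ (A \ (C Δ B))| = 2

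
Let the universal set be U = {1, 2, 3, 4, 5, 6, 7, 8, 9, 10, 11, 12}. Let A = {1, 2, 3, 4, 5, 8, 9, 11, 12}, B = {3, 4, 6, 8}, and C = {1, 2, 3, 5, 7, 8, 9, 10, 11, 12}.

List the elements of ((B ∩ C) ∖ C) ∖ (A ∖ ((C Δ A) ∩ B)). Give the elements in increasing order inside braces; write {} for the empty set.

{}

B ∩ C = {3, 8}
(B ∩ C) ∖ C = {}
C Δ A = {4, 7, 10}
(C Δ A) ∩ B = {4}
A ∖ ((C Δ A) ∩ B) = {1, 2, 3, 5, 8, 9, 11, 12}
((B ∩ C) ∖ C) ∖ (A ∖ ((C Δ A) ∩ B)) = {}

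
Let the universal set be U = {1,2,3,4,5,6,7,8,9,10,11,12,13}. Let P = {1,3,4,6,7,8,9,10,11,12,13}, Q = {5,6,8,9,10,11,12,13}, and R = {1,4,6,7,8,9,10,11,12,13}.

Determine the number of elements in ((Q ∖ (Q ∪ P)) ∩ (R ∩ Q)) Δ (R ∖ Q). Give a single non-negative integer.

3

Q ∪ P = {1,3,4,5,6,7,8,9,10,11,12,13}
Q ∖ (Q ∪ P) = {}
R ∩ Q = {6,8,9,10,11,12,13}
(Q ∖ (Q ∪ P)) ∩ (R ∩ Q) = {}
R ∖ Q = {1,4,7}
((Q ∖ (Q ∪ P)) ∩ (R ∩ Q)) Δ (R ∖ Q) = {1,4,7}
|((Q ∖ (Q ∪ P)) ∩ (R ∩ Q)) Δ (R ∖ Q)| = 3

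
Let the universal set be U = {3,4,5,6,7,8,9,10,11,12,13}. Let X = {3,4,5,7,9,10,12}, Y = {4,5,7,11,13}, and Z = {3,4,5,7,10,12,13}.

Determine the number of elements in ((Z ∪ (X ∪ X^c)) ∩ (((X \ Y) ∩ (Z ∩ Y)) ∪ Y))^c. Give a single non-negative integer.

X^c = {6,8,11,13}
X ∪ X^c = {3,4,5,6,7,8,9,10,11,12,13}
Z ∪ (X ∪ X^c) = {3,4,5,6,7,8,9,10,11,12,13}
X \ Y = {3,9,10,12}
Z ∩ Y = {4,5,7,13}
(X \ Y) ∩ (Z ∩ Y) = {}
((X \ Y) ∩ (Z ∩ Y)) ∪ Y = {4,5,7,11,13}
(Z ∪ (X ∪ X^c)) ∩ (((X \ Y) ∩ (Z ∩ Y)) ∪ Y) = {4,5,7,11,13}
((Z ∪ (X ∪ X^c)) ∩ (((X \ Y) ∩ (Z ∩ Y)) ∪ Y))^c = {3,6,8,9,10,12}
|((Z ∪ (X ∪ X^c)) ∩ (((X \ Y) ∩ (Z ∩ Y)) ∪ Y))^c| = 6

6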